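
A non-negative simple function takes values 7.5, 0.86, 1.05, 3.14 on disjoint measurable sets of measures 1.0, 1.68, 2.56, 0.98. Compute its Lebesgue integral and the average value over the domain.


Step 1: Integral = sum(value_i * measure_i)
= 7.5*1.0 + 0.86*1.68 + 1.05*2.56 + 3.14*0.98
= 7.5 + 1.4448 + 2.688 + 3.0772
= 14.71
Step 2: Total measure of domain = 1.0 + 1.68 + 2.56 + 0.98 = 6.22
Step 3: Average value = 14.71 / 6.22 = 2.364952


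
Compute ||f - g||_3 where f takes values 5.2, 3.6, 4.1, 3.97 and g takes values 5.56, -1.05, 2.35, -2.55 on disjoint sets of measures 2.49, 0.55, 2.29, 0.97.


Step 1: Compute differences f_i - g_i:
  5.2 - 5.56 = -0.36
  3.6 - -1.05 = 4.65
  4.1 - 2.35 = 1.75
  3.97 - -2.55 = 6.52
Step 2: Compute |diff|^3 * measure for each set:
  |-0.36|^3 * 2.49 = 0.046656 * 2.49 = 0.116173
  |4.65|^3 * 0.55 = 100.544625 * 0.55 = 55.299544
  |1.75|^3 * 2.29 = 5.359375 * 2.29 = 12.272969
  |6.52|^3 * 0.97 = 277.167808 * 0.97 = 268.852774
Step 3: Sum = 336.54146
Step 4: ||f-g||_3 = (336.54146)^(1/3) = 6.955786


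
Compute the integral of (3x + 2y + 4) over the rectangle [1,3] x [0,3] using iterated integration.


By Fubini, integrate in x first, then y.
Step 1: Fix y, integrate over x in [1,3]:
  integral(3x + 2y + 4, x=1..3)
  = 3*(3^2 - 1^2)/2 + (2y + 4)*(3 - 1)
  = 12 + (2y + 4)*2
  = 12 + 4y + 8
  = 20 + 4y
Step 2: Integrate over y in [0,3]:
  integral(20 + 4y, y=0..3)
  = 20*3 + 4*(3^2 - 0^2)/2
  = 60 + 18
  = 78


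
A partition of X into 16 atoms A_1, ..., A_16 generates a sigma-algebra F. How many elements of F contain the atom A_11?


Each element of F is a union of some subset S of the 16 atoms.
The element contains A_11 iff A_11 is in S.
So we count subsets S of {A_1,...,A_16} with A_11 in S: choose freely among the other 15 atoms.
Count = 2^(16-1) = 2^15 = 32768.


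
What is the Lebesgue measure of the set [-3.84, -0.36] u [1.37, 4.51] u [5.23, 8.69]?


For pairwise disjoint intervals, m(union) = sum of lengths.
= (-0.36 - -3.84) + (4.51 - 1.37) + (8.69 - 5.23)
= 3.48 + 3.14 + 3.46
= 10.08


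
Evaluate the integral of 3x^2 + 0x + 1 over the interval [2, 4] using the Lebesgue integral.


The Lebesgue integral of a Riemann-integrable function agrees with the Riemann integral.
Antiderivative F(x) = (3/3)x^3 + (0/2)x^2 + 1x
F(4) = (3/3)*4^3 + (0/2)*4^2 + 1*4
     = (3/3)*64 + (0/2)*16 + 1*4
     = 64 + 0.0 + 4
     = 68
F(2) = 10
Integral = F(4) - F(2) = 68 - 10 = 58


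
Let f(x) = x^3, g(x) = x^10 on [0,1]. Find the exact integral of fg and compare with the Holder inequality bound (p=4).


Step 1: Exact integral of f*g = integral(x^13, 0, 1) = 1/14
     = 0.071429
Step 2: Holder bound with p=4, q=1.333333:
  ||f||_p = (integral x^12 dx)^(1/4) = (1/13)^(1/4) = 0.52664
  ||g||_q = (integral x^13.333333 dx)^(1/1.333333) = (1/14.333333)^(1/1.333333) = 0.13575
Step 3: Holder bound = ||f||_p * ||g||_q = 0.52664 * 0.13575 = 0.071491
Verification: 0.071429 <= 0.071491 (Holder holds)


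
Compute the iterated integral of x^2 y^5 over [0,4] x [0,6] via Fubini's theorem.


By Fubini's theorem, the double integral factors as a product of single integrals:
Step 1: integral_0^4 x^2 dx = [x^3/3] from 0 to 4
     = 4^3/3 = 21.333333
Step 2: integral_0^6 y^5 dy = [y^6/6] from 0 to 6
     = 6^6/6 = 7776
Step 3: Double integral = 21.333333 * 7776 = 165888


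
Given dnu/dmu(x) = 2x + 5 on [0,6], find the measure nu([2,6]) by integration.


nu(A) = integral_A (dnu/dmu) dmu = integral_2^6 (2x + 5) dx
Step 1: Antiderivative F(x) = (2/2)x^2 + 5x
Step 2: F(6) = (2/2)*6^2 + 5*6 = 36 + 30 = 66
Step 3: F(2) = (2/2)*2^2 + 5*2 = 4 + 10 = 14
Step 4: nu([2,6]) = F(6) - F(2) = 66 - 14 = 52


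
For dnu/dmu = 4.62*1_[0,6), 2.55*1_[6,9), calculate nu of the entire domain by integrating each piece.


Integrate each piece of the Radon-Nikodym derivative:
Step 1: integral_0^6 4.62 dx = 4.62*(6-0) = 4.62*6 = 27.72
Step 2: integral_6^9 2.55 dx = 2.55*(9-6) = 2.55*3 = 7.65
Total: 27.72 + 7.65 = 35.37


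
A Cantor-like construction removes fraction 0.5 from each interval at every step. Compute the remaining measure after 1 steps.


Step 1: At each step, fraction remaining = 1 - 0.5 = 0.5
Step 2: After 1 steps, measure = (0.5)^1
Step 3: Computing the power step by step:
  After step 1: 0.5
Result = 0.5


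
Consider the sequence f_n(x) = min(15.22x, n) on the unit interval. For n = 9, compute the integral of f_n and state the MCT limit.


f(x) = 15.22x on [0,1]; f_n(x) = min(15.22x, n). At n = 9:
Step 1: f(x) reaches 9 at x = 9/15.22 = 0.591327
Step 2: integral(f_9) = integral(15.22x, 0, 0.591327) + integral(9, 0.591327, 1)
       = 15.22*0.591327^2/2 + 9*(1 - 0.591327)
       = 2.660972 + 3.678055
       = 6.339028
Step 3: As n -> infinity, f_n increases to f, so by MCT integral(f_n) -> integral(f) = 15.22/2 = 7.61.
Convergence: integral(f_9) = 6.339028 -> 7.61 as n -> infinity


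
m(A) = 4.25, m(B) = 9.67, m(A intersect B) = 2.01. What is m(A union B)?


By inclusion-exclusion: m(A u B) = m(A) + m(B) - m(A n B)
= 4.25 + 9.67 - 2.01
= 11.91


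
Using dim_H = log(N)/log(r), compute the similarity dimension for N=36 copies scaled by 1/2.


For a self-similar set with N copies scaled by 1/r:
dim_H = log(N)/log(r) = log(36)/log(2)
= 3.583519/0.693147
= 5.169925


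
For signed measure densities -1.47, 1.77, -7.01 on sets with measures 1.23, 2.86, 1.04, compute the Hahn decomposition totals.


Step 1: Compute signed measure on each set:
  Set 1: -1.47 * 1.23 = -1.8081
  Set 2: 1.77 * 2.86 = 5.0622
  Set 3: -7.01 * 1.04 = -7.2904
Step 2: Total signed measure = (-1.8081) + (5.0622) + (-7.2904)
     = -4.0363
Step 3: Positive part mu+(X) = sum of positive contributions = 5.0622
Step 4: Negative part mu-(X) = |sum of negative contributions| = 9.0985


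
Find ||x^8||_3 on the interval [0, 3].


Step 1: ||f||_3 = (integral_0^3 |x^8|^3 dx)^(1/3)
     = (integral_0^3 x^24 dx)^(1/3)
Step 2: integral_0^3 x^24 dx = [x^25/(25)] from 0 to 3 = 3^25/25
     = 847288609443/25 = 3.389154e+10
Step 3: ||f||_3 = (3.389154e+10)^(1/3) = 3236.163484


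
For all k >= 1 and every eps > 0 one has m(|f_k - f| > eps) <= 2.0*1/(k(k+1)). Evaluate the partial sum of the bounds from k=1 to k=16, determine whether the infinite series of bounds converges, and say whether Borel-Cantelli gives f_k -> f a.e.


Step 1: List the terms 2.0*1/(k(k+1)) for k = 1 to 16:
  k=1: 1
  k=2: 0.333333
  k=3: 0.166667
  k=4: 0.1
  k=5: 0.066667
  k=6: 0.047619
  k=7: 0.035714
  k=8: 0.027778
  k=9: 0.022222
  k=10: 0.018182
  k=11: 0.015152
  k=12: 0.012821
  k=13: 0.010989
  k=14: 0.009524
  k=15: 0.008333
  k=16: 0.007353
Step 2: Partial sum = 1 + 0.333333 + 0.166667 + 0.1 + 0.066667 + 0.047619 + 0.035714 + 0.027778 + 0.022222 + 0.018182 + 0.015152 + 0.012821 + 0.010989 + 0.009524 + 0.008333 + 0.007353
     = 1.882353
Step 3: The full series sum_(k>=1) 2.0*1/(k(k+1)) converges (telescoping series sum 1/(k(k+1)) = 1; a constant multiple of a convergent series converges).
Step 4: Fix eps > 0. Since sum_k m(|f_k - f| > eps) < infinity, the Borel-Cantelli lemma gives
        m(limsup_k {|f_k - f| > eps}) = 0, i.e. for a.e. x, |f_k(x) - f(x)| <= eps for all large k.
        Applying this with eps = 1/j for j = 1, 2, ... and intersecting the countably many full-measure sets,
        for a.e. x we get limsup_k |f_k(x) - f(x)| <= 1/j for every j, hence f_k -> f almost everywhere.
Conclusion: series converges; Borel-Cantelli yields f_k -> f a.e.


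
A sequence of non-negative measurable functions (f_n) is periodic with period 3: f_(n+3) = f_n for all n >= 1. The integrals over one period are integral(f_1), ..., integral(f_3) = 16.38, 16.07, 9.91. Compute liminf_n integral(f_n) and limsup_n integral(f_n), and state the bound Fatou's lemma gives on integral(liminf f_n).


The sequence (integral(f_n)) is periodic with period 3, repeating the values 16.38, 16.07, 9.91 indefinitely.
Step 1: For a periodic sequence, every tail (a_m, a_(m+1), ...) contains all 3 period values infinitely often.
Step 2: Hence inf of every tail = min of the period values = min(16.38, 16.07, 9.91) = 9.91.
        liminf_n integral(f_n) = sup over m of (inf of tail from m) = 9.91.
Step 3: Similarly sup of every tail = max of the period values = 16.38.
        limsup_n integral(f_n) = 16.38.
Step 4: Fatou's lemma: integral(liminf_n f_n) <= liminf_n integral(f_n) = 9.91.
        So the integral of the pointwise liminf is at most 9.91.


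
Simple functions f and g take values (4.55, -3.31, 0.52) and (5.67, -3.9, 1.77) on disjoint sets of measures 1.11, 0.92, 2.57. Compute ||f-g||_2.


Step 1: Compute differences f_i - g_i:
  4.55 - 5.67 = -1.12
  -3.31 - -3.9 = 0.59
  0.52 - 1.77 = -1.25
Step 2: Compute |diff|^2 * measure for each set:
  |-1.12|^2 * 1.11 = 1.2544 * 1.11 = 1.392384
  |0.59|^2 * 0.92 = 0.3481 * 0.92 = 0.320252
  |-1.25|^2 * 2.57 = 1.5625 * 2.57 = 4.015625
Step 3: Sum = 5.728261
Step 4: ||f-g||_2 = (5.728261)^(1/2) = 2.393379


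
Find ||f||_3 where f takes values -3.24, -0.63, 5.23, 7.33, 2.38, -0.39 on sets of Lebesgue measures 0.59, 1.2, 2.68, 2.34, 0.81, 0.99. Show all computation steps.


Step 1: Compute |f_i|^3 for each value:
  |-3.24|^3 = 34.012224
  |-0.63|^3 = 0.250047
  |5.23|^3 = 143.055667
  |7.33|^3 = 393.832837
  |2.38|^3 = 13.481272
  |-0.39|^3 = 0.059319
Step 2: Multiply by measures and sum:
  34.012224 * 0.59 = 20.067212
  0.250047 * 1.2 = 0.300056
  143.055667 * 2.68 = 383.389188
  393.832837 * 2.34 = 921.568839
  13.481272 * 0.81 = 10.91983
  0.059319 * 0.99 = 0.058726
Sum = 20.067212 + 0.300056 + 383.389188 + 921.568839 + 10.91983 + 0.058726 = 1336.303851
Step 3: Take the p-th root:
||f||_3 = (1336.303851)^(1/3) = 11.014592


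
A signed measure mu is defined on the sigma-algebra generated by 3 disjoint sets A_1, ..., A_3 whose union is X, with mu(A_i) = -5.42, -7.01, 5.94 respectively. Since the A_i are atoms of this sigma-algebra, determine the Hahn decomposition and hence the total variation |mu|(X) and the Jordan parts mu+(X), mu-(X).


Step 1: Every measurable set is a union of atoms (the cells / points), so a Hahn decomposition is
  obtained by grouping atoms by sign: P = union of atoms with mu > 0, N = union of the remaining atoms.
  Atoms in P (indices): 3;  atoms in N (indices): 1, 2
  Positive values: 5.94
  Negative values: -5.42, -7.01
Step 2: mu+(X) = mu(P) = sum of positive atom values = 5.94
Step 3: mu-(X) = -mu(N) = sum of |negative atom values| = 12.43
Step 4: |mu|(X) = mu+(X) + mu-(X) = 5.94 + 12.43 = 18.37


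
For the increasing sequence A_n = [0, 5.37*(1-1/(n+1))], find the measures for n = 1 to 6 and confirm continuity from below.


By continuity of measure from below: if A_n increases to A, then m(A_n) -> m(A).
Here A = [0, 5.37], so m(A) = 5.37
Step 1: a_1 = 5.37*(1 - 1/2) = 2.685, m(A_1) = 2.685
Step 2: a_2 = 5.37*(1 - 1/3) = 3.58, m(A_2) = 3.58
Step 3: a_3 = 5.37*(1 - 1/4) = 4.0275, m(A_3) = 4.0275
Step 4: a_4 = 5.37*(1 - 1/5) = 4.296, m(A_4) = 4.296
Step 5: a_5 = 5.37*(1 - 1/6) = 4.475, m(A_5) = 4.475
Step 6: a_6 = 5.37*(1 - 1/7) = 4.6029, m(A_6) = 4.6029
Limit: m(A_n) -> m([0,5.37]) = 5.37


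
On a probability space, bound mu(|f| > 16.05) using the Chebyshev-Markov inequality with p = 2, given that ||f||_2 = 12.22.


Chebyshev/Markov inequality: mu(|f| > eps) <= (||f||_p / eps)^p
Step 1: ||f||_2 / eps = 12.22 / 16.05 = 0.761371
Step 2: Raise to power p = 2:
  (0.761371)^2 = 0.579685
Step 3: Therefore mu(|f| > 16.05) <= 0.579685


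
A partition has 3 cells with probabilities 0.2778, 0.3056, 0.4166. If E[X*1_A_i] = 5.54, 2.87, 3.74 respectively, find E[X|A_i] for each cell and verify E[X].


For each cell A_i: E[X|A_i] = E[X*1_A_i] / P(A_i)
Step 1: E[X|A_1] = 5.54 / 0.2778 = 19.942405
Step 2: E[X|A_2] = 2.87 / 0.3056 = 9.391361
Step 3: E[X|A_3] = 3.74 / 0.4166 = 8.977436
Verification: E[X] = sum E[X*1_A_i] = 5.54 + 2.87 + 3.74 = 12.15


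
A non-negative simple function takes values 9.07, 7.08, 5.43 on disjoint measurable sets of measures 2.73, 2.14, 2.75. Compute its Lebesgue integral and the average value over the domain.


Step 1: Integral = sum(value_i * measure_i)
= 9.07*2.73 + 7.08*2.14 + 5.43*2.75
= 24.7611 + 15.1512 + 14.9325
= 54.8448
Step 2: Total measure of domain = 2.73 + 2.14 + 2.75 = 7.62
Step 3: Average value = 54.8448 / 7.62 = 7.19748


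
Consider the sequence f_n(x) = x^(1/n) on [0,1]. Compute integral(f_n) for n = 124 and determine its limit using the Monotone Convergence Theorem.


At n = 124: f_124(x) = x^(1/124).
Step 1: integral(x^(1/124), 0, 1) = [x^(1/124+1) / (1/124+1)] from 0 to 1
     = 1 / (1/124 + 1) = 1 / ((124+1)/124) = 124/(124+1)
     = 124/125 = 0.992
Step 2: As n -> infinity, f_n(x) = x^(1/n) -> 1 for x in (0,1], and f_n is increasing in n.
By MCT, lim_n integral(f_n) = integral(lim_n f_n) = integral(1, 0, 1) = 1.
Step 3: Verify convergence: 124/125 = 0.992 -> 1


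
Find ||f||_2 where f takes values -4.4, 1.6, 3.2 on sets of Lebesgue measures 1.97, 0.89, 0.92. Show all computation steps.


Step 1: Compute |f_i|^2 for each value:
  |-4.4|^2 = 19.36
  |1.6|^2 = 2.56
  |3.2|^2 = 10.24
Step 2: Multiply by measures and sum:
  19.36 * 1.97 = 38.1392
  2.56 * 0.89 = 2.2784
  10.24 * 0.92 = 9.4208
Sum = 38.1392 + 2.2784 + 9.4208 = 49.8384
Step 3: Take the p-th root:
||f||_2 = (49.8384)^(1/2) = 7.059632


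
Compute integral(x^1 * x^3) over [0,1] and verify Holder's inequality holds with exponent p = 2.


Step 1: Exact integral of f*g = integral(x^4, 0, 1) = 1/5
     = 0.2
Step 2: Holder bound with p=2, q=2:
  ||f||_p = (integral x^2 dx)^(1/2) = (1/3)^(1/2) = 0.57735
  ||g||_q = (integral x^6 dx)^(1/2) = (1/7)^(1/2) = 0.377964
Step 3: Holder bound = ||f||_p * ||g||_q = 0.57735 * 0.377964 = 0.218218
Verification: 0.2 <= 0.218218 (Holder holds)


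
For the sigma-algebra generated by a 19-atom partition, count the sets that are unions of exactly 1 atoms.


Each element of F is a union of some subset of the 19 atoms.
Elements that are unions of exactly 1 atoms correspond to 1-element subsets of the 19 atoms.
Count = C(19, 1) = 19! / (1! * 18!) = 19.


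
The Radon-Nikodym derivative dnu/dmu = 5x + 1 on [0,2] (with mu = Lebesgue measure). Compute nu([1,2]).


nu(A) = integral_A (dnu/dmu) dmu = integral_1^2 (5x + 1) dx
Step 1: Antiderivative F(x) = (5/2)x^2 + 1x
Step 2: F(2) = (5/2)*2^2 + 1*2 = 10 + 2 = 12
Step 3: F(1) = (5/2)*1^2 + 1*1 = 2.5 + 1 = 3.5
Step 4: nu([1,2]) = F(2) - F(1) = 12 - 3.5 = 8.5


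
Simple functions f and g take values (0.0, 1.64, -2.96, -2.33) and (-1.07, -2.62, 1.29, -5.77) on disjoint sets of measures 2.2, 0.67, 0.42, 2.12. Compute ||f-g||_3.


Step 1: Compute differences f_i - g_i:
  0.0 - -1.07 = 1.07
  1.64 - -2.62 = 4.26
  -2.96 - 1.29 = -4.25
  -2.33 - -5.77 = 3.44
Step 2: Compute |diff|^3 * measure for each set:
  |1.07|^3 * 2.2 = 1.225043 * 2.2 = 2.695095
  |4.26|^3 * 0.67 = 77.308776 * 0.67 = 51.79688
  |-4.25|^3 * 0.42 = 76.765625 * 0.42 = 32.241563
  |3.44|^3 * 2.12 = 40.707584 * 2.12 = 86.300078
Step 3: Sum = 173.033615
Step 4: ||f-g||_3 = (173.033615)^(1/3) = 5.572416


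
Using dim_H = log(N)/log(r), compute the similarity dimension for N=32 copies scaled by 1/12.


For a self-similar set with N copies scaled by 1/r:
dim_H = log(N)/log(r) = log(32)/log(12)
= 3.465736/2.484907
= 1.394715


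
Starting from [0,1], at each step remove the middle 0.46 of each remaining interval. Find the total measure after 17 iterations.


Step 1: At each step, fraction remaining = 1 - 0.46 = 0.54
Step 2: After 17 steps, measure = (0.54)^17
Result = 2.822890e-05


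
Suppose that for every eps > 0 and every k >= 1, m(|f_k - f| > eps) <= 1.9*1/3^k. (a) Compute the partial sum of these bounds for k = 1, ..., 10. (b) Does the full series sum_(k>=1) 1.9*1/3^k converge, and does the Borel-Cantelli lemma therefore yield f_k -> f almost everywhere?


Step 1: List the terms 1.9*1/3^k for k = 1 to 10:
  k=1: 0.633333
  k=2: 0.211111
  k=3: 0.07037
  k=4: 0.023457
  k=5: 0.007819
  k=6: 0.002606
  k=7: 8.687700e-04
  k=8: 2.895900e-04
  k=9: 9.653000e-05
  k=10: 3.217667e-05
Step 2: Partial sum = 0.633333 + 0.211111 + 0.07037 + 0.023457 + 0.007819 + 0.002606 + 8.687700e-04 + 2.895900e-04 + 9.653000e-05 + 3.217667e-05
     = 0.949984
Step 3: The full series sum_(k>=1) 1.9*1/3^k converges (geometric series with ratio 1/3 < 1; a constant multiple of a convergent series converges).
Step 4: Fix eps > 0. Since sum_k m(|f_k - f| > eps) < infinity, the Borel-Cantelli lemma gives
        m(limsup_k {|f_k - f| > eps}) = 0, i.e. for a.e. x, |f_k(x) - f(x)| <= eps for all large k.
        Applying this with eps = 1/j for j = 1, 2, ... and intersecting the countably many full-measure sets,
        for a.e. x we get limsup_k |f_k(x) - f(x)| <= 1/j for every j, hence f_k -> f almost everywhere.
Conclusion: series converges; Borel-Cantelli yields f_k -> f a.e.


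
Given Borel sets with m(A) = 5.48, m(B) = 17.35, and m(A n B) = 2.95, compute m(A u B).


By inclusion-exclusion: m(A u B) = m(A) + m(B) - m(A n B)
= 5.48 + 17.35 - 2.95
= 19.88


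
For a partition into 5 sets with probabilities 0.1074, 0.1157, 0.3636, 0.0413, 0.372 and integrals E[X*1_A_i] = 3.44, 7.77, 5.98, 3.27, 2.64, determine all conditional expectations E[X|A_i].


For each cell A_i: E[X|A_i] = E[X*1_A_i] / P(A_i)
Step 1: E[X|A_1] = 3.44 / 0.1074 = 32.029795
Step 2: E[X|A_2] = 7.77 / 0.1157 = 67.156439
Step 3: E[X|A_3] = 5.98 / 0.3636 = 16.446645
Step 4: E[X|A_4] = 3.27 / 0.0413 = 79.176755
Step 5: E[X|A_5] = 2.64 / 0.372 = 7.096774
Verification: E[X] = sum E[X*1_A_i] = 3.44 + 7.77 + 5.98 + 3.27 + 2.64 = 23.1


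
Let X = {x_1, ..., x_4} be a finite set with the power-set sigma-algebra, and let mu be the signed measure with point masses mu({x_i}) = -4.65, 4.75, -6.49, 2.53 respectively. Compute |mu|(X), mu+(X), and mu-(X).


Step 1: Every measurable set is a union of atoms (the cells / points), so a Hahn decomposition is
  obtained by grouping atoms by sign: P = union of atoms with mu > 0, N = union of the remaining atoms.
  Atoms in P (indices): 2, 4;  atoms in N (indices): 1, 3
  Positive values: 4.75, 2.53
  Negative values: -4.65, -6.49
Step 2: mu+(X) = mu(P) = sum of positive atom values = 7.28
Step 3: mu-(X) = -mu(N) = sum of |negative atom values| = 11.14
Step 4: |mu|(X) = mu+(X) + mu-(X) = 7.28 + 11.14 = 18.42


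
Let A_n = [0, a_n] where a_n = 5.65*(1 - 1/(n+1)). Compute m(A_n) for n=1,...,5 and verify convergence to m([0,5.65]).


By continuity of measure from below: if A_n increases to A, then m(A_n) -> m(A).
Here A = [0, 5.65], so m(A) = 5.65
Step 1: a_1 = 5.65*(1 - 1/2) = 2.825, m(A_1) = 2.825
Step 2: a_2 = 5.65*(1 - 1/3) = 3.7667, m(A_2) = 3.7667
Step 3: a_3 = 5.65*(1 - 1/4) = 4.2375, m(A_3) = 4.2375
Step 4: a_4 = 5.65*(1 - 1/5) = 4.52, m(A_4) = 4.52
Step 5: a_5 = 5.65*(1 - 1/6) = 4.7083, m(A_5) = 4.7083
Limit: m(A_n) -> m([0,5.65]) = 5.65


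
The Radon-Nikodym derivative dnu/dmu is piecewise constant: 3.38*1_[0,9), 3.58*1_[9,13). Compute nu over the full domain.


Integrate each piece of the Radon-Nikodym derivative:
Step 1: integral_0^9 3.38 dx = 3.38*(9-0) = 3.38*9 = 30.42
Step 2: integral_9^13 3.58 dx = 3.58*(13-9) = 3.58*4 = 14.32
Total: 30.42 + 14.32 = 44.74


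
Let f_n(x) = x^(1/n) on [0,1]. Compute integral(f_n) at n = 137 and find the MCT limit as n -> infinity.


At n = 137: f_137(x) = x^(1/137).
Step 1: integral(x^(1/137), 0, 1) = [x^(1/137+1) / (1/137+1)] from 0 to 1
     = 1 / (1/137 + 1) = 1 / ((137+1)/137) = 137/(137+1)
     = 137/138 = 0.992754
Step 2: As n -> infinity, f_n(x) = x^(1/n) -> 1 for x in (0,1], and f_n is increasing in n.
By MCT, lim_n integral(f_n) = integral(lim_n f_n) = integral(1, 0, 1) = 1.
Step 3: Verify convergence: 137/138 = 0.992754 -> 1


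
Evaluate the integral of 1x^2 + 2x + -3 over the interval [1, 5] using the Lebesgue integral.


The Lebesgue integral of a Riemann-integrable function agrees with the Riemann integral.
Antiderivative F(x) = (1/3)x^3 + (2/2)x^2 + -3x
F(5) = (1/3)*5^3 + (2/2)*5^2 + -3*5
     = (1/3)*125 + (2/2)*25 + -3*5
     = 41.666667 + 25 + -15
     = 51.666667
F(1) = -1.666667
Integral = F(5) - F(1) = 51.666667 - -1.666667 = 53.333333


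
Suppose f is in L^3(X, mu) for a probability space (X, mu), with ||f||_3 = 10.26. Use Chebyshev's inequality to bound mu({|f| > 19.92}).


Chebyshev/Markov inequality: mu(|f| > eps) <= (||f||_p / eps)^p
Step 1: ||f||_3 / eps = 10.26 / 19.92 = 0.51506
Step 2: Raise to power p = 3:
  (0.51506)^3 = 0.136639
Step 3: Therefore mu(|f| > 19.92) <= 0.136639


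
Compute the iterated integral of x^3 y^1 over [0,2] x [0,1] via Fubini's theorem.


By Fubini's theorem, the double integral factors as a product of single integrals:
Step 1: integral_0^2 x^3 dx = [x^4/4] from 0 to 2
     = 2^4/4 = 4
Step 2: integral_0^1 y^1 dy = [y^2/2] from 0 to 1
     = 1^2/2 = 0.5
Step 3: Double integral = 4 * 0.5 = 2


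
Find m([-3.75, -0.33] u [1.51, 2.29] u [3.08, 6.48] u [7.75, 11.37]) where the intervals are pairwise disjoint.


For pairwise disjoint intervals, m(union) = sum of lengths.
= (-0.33 - -3.75) + (2.29 - 1.51) + (6.48 - 3.08) + (11.37 - 7.75)
= 3.42 + 0.78 + 3.4 + 3.62
= 11.22


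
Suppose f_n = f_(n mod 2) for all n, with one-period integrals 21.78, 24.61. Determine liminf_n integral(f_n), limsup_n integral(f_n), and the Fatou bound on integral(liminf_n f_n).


The sequence (integral(f_n)) is periodic with period 2, repeating the values 21.78, 24.61 indefinitely.
Step 1: For a periodic sequence, every tail (a_m, a_(m+1), ...) contains all 2 period values infinitely often.
Step 2: Hence inf of every tail = min of the period values = min(21.78, 24.61) = 21.78.
        liminf_n integral(f_n) = sup over m of (inf of tail from m) = 21.78.
Step 3: Similarly sup of every tail = max of the period values = 24.61.
        limsup_n integral(f_n) = 24.61.
Step 4: Fatou's lemma: integral(liminf_n f_n) <= liminf_n integral(f_n) = 21.78.
        So the integral of the pointwise liminf is at most 21.78.


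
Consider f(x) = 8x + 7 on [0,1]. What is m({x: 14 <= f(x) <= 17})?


f^(-1)([14, 17]) = {x : 14 <= 8x + 7 <= 17}
Solving: (14 - 7)/8 <= x <= (17 - 7)/8
= [0.875, 1.25]
Intersecting with [0,1]: [0.875, 1]
Measure = 1 - 0.875 = 0.125


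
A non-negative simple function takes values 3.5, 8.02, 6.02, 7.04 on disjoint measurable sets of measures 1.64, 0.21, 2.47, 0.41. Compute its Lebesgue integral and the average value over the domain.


Step 1: Integral = sum(value_i * measure_i)
= 3.5*1.64 + 8.02*0.21 + 6.02*2.47 + 7.04*0.41
= 5.74 + 1.6842 + 14.8694 + 2.8864
= 25.18
Step 2: Total measure of domain = 1.64 + 0.21 + 2.47 + 0.41 = 4.73
Step 3: Average value = 25.18 / 4.73 = 5.323467


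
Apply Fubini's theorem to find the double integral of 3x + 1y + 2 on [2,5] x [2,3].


By Fubini, integrate in x first, then y.
Step 1: Fix y, integrate over x in [2,5]:
  integral(3x + 1y + 2, x=2..5)
  = 3*(5^2 - 2^2)/2 + (1y + 2)*(5 - 2)
  = 31.5 + (1y + 2)*3
  = 31.5 + 3y + 6
  = 37.5 + 3y
Step 2: Integrate over y in [2,3]:
  integral(37.5 + 3y, y=2..3)
  = 37.5*1 + 3*(3^2 - 2^2)/2
  = 37.5 + 7.5
  = 45


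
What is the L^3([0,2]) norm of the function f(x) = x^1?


Step 1: ||f||_3 = (integral_0^2 |x^1|^3 dx)^(1/3)
     = (integral_0^2 x^3 dx)^(1/3)
Step 2: integral_0^2 x^3 dx = [x^4/(4)] from 0 to 2 = 2^4/4
     = 16/4 = 4
Step 3: ||f||_3 = (4)^(1/3) = 1.587401


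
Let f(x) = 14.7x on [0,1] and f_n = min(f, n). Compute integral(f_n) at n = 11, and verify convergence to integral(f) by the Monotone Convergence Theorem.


f(x) = 14.7x on [0,1]; f_n(x) = min(14.7x, n). At n = 11:
Step 1: f(x) reaches 11 at x = 11/14.7 = 0.748299
Step 2: integral(f_11) = integral(14.7x, 0, 0.748299) + integral(11, 0.748299, 1)
       = 14.7*0.748299^2/2 + 11*(1 - 0.748299)
       = 4.115646 + 2.768707
       = 6.884354
Step 3: As n -> infinity, f_n increases to f, so by MCT integral(f_n) -> integral(f) = 14.7/2 = 7.35.
Convergence: integral(f_11) = 6.884354 -> 7.35 as n -> infinity


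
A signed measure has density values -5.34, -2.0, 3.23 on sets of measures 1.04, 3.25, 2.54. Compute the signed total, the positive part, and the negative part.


Step 1: Compute signed measure on each set:
  Set 1: -5.34 * 1.04 = -5.5536
  Set 2: -2.0 * 3.25 = -6.5
  Set 3: 3.23 * 2.54 = 8.2042
Step 2: Total signed measure = (-5.5536) + (-6.5) + (8.2042)
     = -3.8494
Step 3: Positive part mu+(X) = sum of positive contributions = 8.2042
Step 4: Negative part mu-(X) = |sum of negative contributions| = 12.0536


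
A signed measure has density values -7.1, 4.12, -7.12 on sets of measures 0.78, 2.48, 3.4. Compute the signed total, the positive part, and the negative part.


Step 1: Compute signed measure on each set:
  Set 1: -7.1 * 0.78 = -5.538
  Set 2: 4.12 * 2.48 = 10.2176
  Set 3: -7.12 * 3.4 = -24.208
Step 2: Total signed measure = (-5.538) + (10.2176) + (-24.208)
     = -19.5284
Step 3: Positive part mu+(X) = sum of positive contributions = 10.2176
Step 4: Negative part mu-(X) = |sum of negative contributions| = 29.746


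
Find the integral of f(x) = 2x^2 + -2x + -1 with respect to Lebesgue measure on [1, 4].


The Lebesgue integral of a Riemann-integrable function agrees with the Riemann integral.
Antiderivative F(x) = (2/3)x^3 + (-2/2)x^2 + -1x
F(4) = (2/3)*4^3 + (-2/2)*4^2 + -1*4
     = (2/3)*64 + (-2/2)*16 + -1*4
     = 42.666667 + -16 + -4
     = 22.666667
F(1) = -1.333333
Integral = F(4) - F(1) = 22.666667 - -1.333333 = 24


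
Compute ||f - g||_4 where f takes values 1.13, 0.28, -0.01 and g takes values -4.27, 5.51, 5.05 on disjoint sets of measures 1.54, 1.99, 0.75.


Step 1: Compute differences f_i - g_i:
  1.13 - -4.27 = 5.4
  0.28 - 5.51 = -5.23
  -0.01 - 5.05 = -5.06
Step 2: Compute |diff|^4 * measure for each set:
  |5.4|^4 * 1.54 = 850.3056 * 1.54 = 1309.470624
  |-5.23|^4 * 1.99 = 748.181138 * 1.99 = 1488.880465
  |-5.06|^4 * 0.75 = 655.544333 * 0.75 = 491.65825
Step 3: Sum = 3290.009339
Step 4: ||f-g||_4 = (3290.009339)^(1/4) = 7.573546


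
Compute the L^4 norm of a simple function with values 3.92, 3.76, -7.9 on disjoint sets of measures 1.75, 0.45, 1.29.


Step 1: Compute |f_i|^4 for each value:
  |3.92|^4 = 236.126249
  |3.76|^4 = 199.871734
  |-7.9|^4 = 3895.0081
Step 2: Multiply by measures and sum:
  236.126249 * 1.75 = 413.220936
  199.871734 * 0.45 = 89.94228
  3895.0081 * 1.29 = 5024.560449
Sum = 413.220936 + 89.94228 + 5024.560449 = 5527.723665
Step 3: Take the p-th root:
||f||_4 = (5527.723665)^(1/4) = 8.622567


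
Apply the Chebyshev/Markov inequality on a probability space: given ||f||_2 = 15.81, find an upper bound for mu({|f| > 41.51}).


Chebyshev/Markov inequality: mu(|f| > eps) <= (||f||_p / eps)^p
Step 1: ||f||_2 / eps = 15.81 / 41.51 = 0.380872
Step 2: Raise to power p = 2:
  (0.380872)^2 = 0.145064
Step 3: Therefore mu(|f| > 41.51) <= 0.145064


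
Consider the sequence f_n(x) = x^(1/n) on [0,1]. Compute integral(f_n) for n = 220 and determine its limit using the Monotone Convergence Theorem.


At n = 220: f_220(x) = x^(1/220).
Step 1: integral(x^(1/220), 0, 1) = [x^(1/220+1) / (1/220+1)] from 0 to 1
     = 1 / (1/220 + 1) = 1 / ((220+1)/220) = 220/(220+1)
     = 220/221 = 0.995475
Step 2: As n -> infinity, f_n(x) = x^(1/n) -> 1 for x in (0,1], and f_n is increasing in n.
By MCT, lim_n integral(f_n) = integral(lim_n f_n) = integral(1, 0, 1) = 1.
Step 3: Verify convergence: 220/221 = 0.995475 -> 1


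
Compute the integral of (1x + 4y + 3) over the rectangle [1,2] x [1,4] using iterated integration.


By Fubini, integrate in x first, then y.
Step 1: Fix y, integrate over x in [1,2]:
  integral(1x + 4y + 3, x=1..2)
  = 1*(2^2 - 1^2)/2 + (4y + 3)*(2 - 1)
  = 1.5 + (4y + 3)*1
  = 1.5 + 4y + 3
  = 4.5 + 4y
Step 2: Integrate over y in [1,4]:
  integral(4.5 + 4y, y=1..4)
  = 4.5*3 + 4*(4^2 - 1^2)/2
  = 13.5 + 30
  = 43.5


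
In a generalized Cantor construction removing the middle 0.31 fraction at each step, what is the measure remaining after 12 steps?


Step 1: At each step, fraction remaining = 1 - 0.31 = 0.69
Step 2: After 12 steps, measure = (0.69)^12
Result = 0.011646


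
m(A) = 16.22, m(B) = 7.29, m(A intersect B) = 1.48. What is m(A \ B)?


m(A \ B) = m(A) - m(A n B)
= 16.22 - 1.48
= 14.74


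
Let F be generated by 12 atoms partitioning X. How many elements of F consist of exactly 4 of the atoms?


Each element of F is a union of some subset of the 12 atoms.
Elements that are unions of exactly 4 atoms correspond to 4-element subsets of the 12 atoms.
Count = C(12, 4) = 12! / (4! * 8!) = 495.


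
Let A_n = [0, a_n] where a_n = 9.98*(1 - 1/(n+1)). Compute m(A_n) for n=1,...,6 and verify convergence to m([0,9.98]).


By continuity of measure from below: if A_n increases to A, then m(A_n) -> m(A).
Here A = [0, 9.98], so m(A) = 9.98
Step 1: a_1 = 9.98*(1 - 1/2) = 4.99, m(A_1) = 4.99
Step 2: a_2 = 9.98*(1 - 1/3) = 6.6533, m(A_2) = 6.6533
Step 3: a_3 = 9.98*(1 - 1/4) = 7.485, m(A_3) = 7.485
Step 4: a_4 = 9.98*(1 - 1/5) = 7.984, m(A_4) = 7.984
Step 5: a_5 = 9.98*(1 - 1/6) = 8.3167, m(A_5) = 8.3167
Step 6: a_6 = 9.98*(1 - 1/7) = 8.5543, m(A_6) = 8.5543
Limit: m(A_n) -> m([0,9.98]) = 9.98


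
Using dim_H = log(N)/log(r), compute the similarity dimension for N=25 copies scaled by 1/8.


For a self-similar set with N copies scaled by 1/r:
dim_H = log(N)/log(r) = log(25)/log(8)
= 3.218876/2.079442
= 1.547952


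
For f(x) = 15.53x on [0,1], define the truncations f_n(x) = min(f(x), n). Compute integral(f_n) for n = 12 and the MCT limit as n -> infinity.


f(x) = 15.53x on [0,1]; f_n(x) = min(15.53x, n). At n = 12:
Step 1: f(x) reaches 12 at x = 12/15.53 = 0.772698
Step 2: integral(f_12) = integral(15.53x, 0, 0.772698) + integral(12, 0.772698, 1)
       = 15.53*0.772698^2/2 + 12*(1 - 0.772698)
       = 4.636188 + 2.727624
       = 7.363812
Step 3: As n -> infinity, f_n increases to f, so by MCT integral(f_n) -> integral(f) = 15.53/2 = 7.765.
Convergence: integral(f_12) = 7.363812 -> 7.765 as n -> infinity


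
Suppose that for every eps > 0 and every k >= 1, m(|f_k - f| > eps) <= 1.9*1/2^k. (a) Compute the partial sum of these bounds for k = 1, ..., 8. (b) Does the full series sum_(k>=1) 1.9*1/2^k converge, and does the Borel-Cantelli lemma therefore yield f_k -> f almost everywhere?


Step 1: List the terms 1.9*1/2^k for k = 1 to 8:
  k=1: 0.95
  k=2: 0.475
  k=3: 0.2375
  k=4: 0.11875
  k=5: 0.059375
  k=6: 0.029687
  k=7: 0.014844
  k=8: 0.007422
Step 2: Partial sum = 0.95 + 0.475 + 0.2375 + 0.11875 + 0.059375 + 0.029687 + 0.014844 + 0.007422
     = 1.892578
Step 3: The full series sum_(k>=1) 1.9*1/2^k converges (geometric series with ratio 1/2 < 1; a constant multiple of a convergent series converges).
Step 4: Fix eps > 0. Since sum_k m(|f_k - f| > eps) < infinity, the Borel-Cantelli lemma gives
        m(limsup_k {|f_k - f| > eps}) = 0, i.e. for a.e. x, |f_k(x) - f(x)| <= eps for all large k.
        Applying this with eps = 1/j for j = 1, 2, ... and intersecting the countably many full-measure sets,
        for a.e. x we get limsup_k |f_k(x) - f(x)| <= 1/j for every j, hence f_k -> f almost everywhere.
Conclusion: series converges; Borel-Cantelli yields f_k -> f a.e.


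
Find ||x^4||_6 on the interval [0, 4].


Step 1: ||f||_6 = (integral_0^4 |x^4|^6 dx)^(1/6)
     = (integral_0^4 x^24 dx)^(1/6)
Step 2: integral_0^4 x^24 dx = [x^25/(25)] from 0 to 4 = 4^25/25
     = 1125899906842624/25 = 4.503600e+13
Step 3: ||f||_6 = (4.503600e+13)^(1/6) = 188.622413


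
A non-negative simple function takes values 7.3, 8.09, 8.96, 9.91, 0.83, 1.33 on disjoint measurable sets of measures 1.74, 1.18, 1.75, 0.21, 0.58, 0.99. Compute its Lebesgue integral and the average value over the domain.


Step 1: Integral = sum(value_i * measure_i)
= 7.3*1.74 + 8.09*1.18 + 8.96*1.75 + 9.91*0.21 + 0.83*0.58 + 1.33*0.99
= 12.702 + 9.5462 + 15.68 + 2.0811 + 0.4814 + 1.3167
= 41.8074
Step 2: Total measure of domain = 1.74 + 1.18 + 1.75 + 0.21 + 0.58 + 0.99 = 6.45
Step 3: Average value = 41.8074 / 6.45 = 6.481767


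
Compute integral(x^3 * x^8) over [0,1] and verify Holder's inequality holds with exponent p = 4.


Step 1: Exact integral of f*g = integral(x^11, 0, 1) = 1/12
     = 0.083333
Step 2: Holder bound with p=4, q=1.333333:
  ||f||_p = (integral x^12 dx)^(1/4) = (1/13)^(1/4) = 0.52664
  ||g||_q = (integral x^10.666667 dx)^(1/1.333333) = (1/11.666667)^(1/1.333333) = 0.158413
Step 3: Holder bound = ||f||_p * ||g||_q = 0.52664 * 0.158413 = 0.083427
Verification: 0.083333 <= 0.083427 (Holder holds)


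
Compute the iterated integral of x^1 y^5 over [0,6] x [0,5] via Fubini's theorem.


By Fubini's theorem, the double integral factors as a product of single integrals:
Step 1: integral_0^6 x^1 dx = [x^2/2] from 0 to 6
     = 6^2/2 = 18
Step 2: integral_0^5 y^5 dy = [y^6/6] from 0 to 5
     = 5^6/6 = 2604.166667
Step 3: Double integral = 18 * 2604.166667 = 46875


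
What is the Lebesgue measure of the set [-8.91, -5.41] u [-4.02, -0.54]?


For pairwise disjoint intervals, m(union) = sum of lengths.
= (-5.41 - -8.91) + (-0.54 - -4.02)
= 3.5 + 3.48
= 6.98


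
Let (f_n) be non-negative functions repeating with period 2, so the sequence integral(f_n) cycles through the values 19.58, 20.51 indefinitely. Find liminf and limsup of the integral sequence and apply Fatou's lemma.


The sequence (integral(f_n)) is periodic with period 2, repeating the values 19.58, 20.51 indefinitely.
Step 1: For a periodic sequence, every tail (a_m, a_(m+1), ...) contains all 2 period values infinitely often.
Step 2: Hence inf of every tail = min of the period values = min(19.58, 20.51) = 19.58.
        liminf_n integral(f_n) = sup over m of (inf of tail from m) = 19.58.
Step 3: Similarly sup of every tail = max of the period values = 20.51.
        limsup_n integral(f_n) = 20.51.
Step 4: Fatou's lemma: integral(liminf_n f_n) <= liminf_n integral(f_n) = 19.58.
        So the integral of the pointwise liminf is at most 19.58.


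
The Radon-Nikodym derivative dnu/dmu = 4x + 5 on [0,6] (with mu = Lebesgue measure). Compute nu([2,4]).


nu(A) = integral_A (dnu/dmu) dmu = integral_2^4 (4x + 5) dx
Step 1: Antiderivative F(x) = (4/2)x^2 + 5x
Step 2: F(4) = (4/2)*4^2 + 5*4 = 32 + 20 = 52
Step 3: F(2) = (4/2)*2^2 + 5*2 = 8 + 10 = 18
Step 4: nu([2,4]) = F(4) - F(2) = 52 - 18 = 34


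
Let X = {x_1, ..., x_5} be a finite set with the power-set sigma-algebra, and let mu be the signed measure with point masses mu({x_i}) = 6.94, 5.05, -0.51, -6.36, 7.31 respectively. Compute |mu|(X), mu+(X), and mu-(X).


Step 1: Every measurable set is a union of atoms (the cells / points), so a Hahn decomposition is
  obtained by grouping atoms by sign: P = union of atoms with mu > 0, N = union of the remaining atoms.
  Atoms in P (indices): 1, 2, 5;  atoms in N (indices): 3, 4
  Positive values: 6.94, 5.05, 7.31
  Negative values: -0.51, -6.36
Step 2: mu+(X) = mu(P) = sum of positive atom values = 19.3
Step 3: mu-(X) = -mu(N) = sum of |negative atom values| = 6.87
Step 4: |mu|(X) = mu+(X) + mu-(X) = 19.3 + 6.87 = 26.17


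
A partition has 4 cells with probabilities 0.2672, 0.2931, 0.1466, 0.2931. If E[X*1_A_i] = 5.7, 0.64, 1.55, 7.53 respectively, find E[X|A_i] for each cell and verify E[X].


For each cell A_i: E[X|A_i] = E[X*1_A_i] / P(A_i)
Step 1: E[X|A_1] = 5.7 / 0.2672 = 21.332335
Step 2: E[X|A_2] = 0.64 / 0.2931 = 2.183555
Step 3: E[X|A_3] = 1.55 / 0.1466 = 10.572988
Step 4: E[X|A_4] = 7.53 / 0.2931 = 25.69089
Verification: E[X] = sum E[X*1_A_i] = 5.7 + 0.64 + 1.55 + 7.53 = 15.42


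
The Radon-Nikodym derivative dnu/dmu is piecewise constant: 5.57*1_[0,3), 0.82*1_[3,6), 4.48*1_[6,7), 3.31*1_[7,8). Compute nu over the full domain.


Integrate each piece of the Radon-Nikodym derivative:
Step 1: integral_0^3 5.57 dx = 5.57*(3-0) = 5.57*3 = 16.71
Step 2: integral_3^6 0.82 dx = 0.82*(6-3) = 0.82*3 = 2.46
Step 3: integral_6^7 4.48 dx = 4.48*(7-6) = 4.48*1 = 4.48
Step 4: integral_7^8 3.31 dx = 3.31*(8-7) = 3.31*1 = 3.31
Total: 16.71 + 2.46 + 4.48 + 3.31 = 26.96


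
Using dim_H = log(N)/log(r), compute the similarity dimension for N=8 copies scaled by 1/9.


For a self-similar set with N copies scaled by 1/r:
dim_H = log(N)/log(r) = log(8)/log(9)
= 2.079442/2.197225
= 0.946395


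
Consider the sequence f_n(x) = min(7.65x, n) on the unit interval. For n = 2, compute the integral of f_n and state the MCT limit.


f(x) = 7.65x on [0,1]; f_n(x) = min(7.65x, n). At n = 2:
Step 1: f(x) reaches 2 at x = 2/7.65 = 0.261438
Step 2: integral(f_2) = integral(7.65x, 0, 0.261438) + integral(2, 0.261438, 1)
       = 7.65*0.261438^2/2 + 2*(1 - 0.261438)
       = 0.261438 + 1.477124
       = 1.738562
Step 3: As n -> infinity, f_n increases to f, so by MCT integral(f_n) -> integral(f) = 7.65/2 = 3.825.
Convergence: integral(f_2) = 1.738562 -> 3.825 as n -> infinity


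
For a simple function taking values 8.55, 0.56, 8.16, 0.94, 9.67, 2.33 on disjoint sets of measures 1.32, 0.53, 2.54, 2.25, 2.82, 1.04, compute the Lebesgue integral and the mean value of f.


Step 1: Integral = sum(value_i * measure_i)
= 8.55*1.32 + 0.56*0.53 + 8.16*2.54 + 0.94*2.25 + 9.67*2.82 + 2.33*1.04
= 11.286 + 0.2968 + 20.7264 + 2.115 + 27.2694 + 2.4232
= 64.1168
Step 2: Total measure of domain = 1.32 + 0.53 + 2.54 + 2.25 + 2.82 + 1.04 = 10.5
Step 3: Average value = 64.1168 / 10.5 = 6.106362


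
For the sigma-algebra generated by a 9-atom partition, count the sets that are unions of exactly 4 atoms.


Each element of F is a union of some subset of the 9 atoms.
Elements that are unions of exactly 4 atoms correspond to 4-element subsets of the 9 atoms.
Count = C(9, 4) = 9! / (4! * 5!) = 126.


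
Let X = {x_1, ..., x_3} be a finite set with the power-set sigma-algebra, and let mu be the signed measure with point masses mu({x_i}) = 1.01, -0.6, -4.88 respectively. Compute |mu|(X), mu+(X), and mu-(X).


Step 1: Every measurable set is a union of atoms (the cells / points), so a Hahn decomposition is
  obtained by grouping atoms by sign: P = union of atoms with mu > 0, N = union of the remaining atoms.
  Atoms in P (indices): 1;  atoms in N (indices): 2, 3
  Positive values: 1.01
  Negative values: -0.6, -4.88
Step 2: mu+(X) = mu(P) = sum of positive atom values = 1.01
Step 3: mu-(X) = -mu(N) = sum of |negative atom values| = 5.48
Step 4: |mu|(X) = mu+(X) + mu-(X) = 1.01 + 5.48 = 6.49


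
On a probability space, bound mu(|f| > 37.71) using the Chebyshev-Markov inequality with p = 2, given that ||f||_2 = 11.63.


Chebyshev/Markov inequality: mu(|f| > eps) <= (||f||_p / eps)^p
Step 1: ||f||_2 / eps = 11.63 / 37.71 = 0.308406
Step 2: Raise to power p = 2:
  (0.308406)^2 = 0.095114
Step 3: Therefore mu(|f| > 37.71) <= 0.095114


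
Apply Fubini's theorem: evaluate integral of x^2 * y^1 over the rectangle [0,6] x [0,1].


By Fubini's theorem, the double integral factors as a product of single integrals:
Step 1: integral_0^6 x^2 dx = [x^3/3] from 0 to 6
     = 6^3/3 = 72
Step 2: integral_0^1 y^1 dy = [y^2/2] from 0 to 1
     = 1^2/2 = 0.5
Step 3: Double integral = 72 * 0.5 = 36


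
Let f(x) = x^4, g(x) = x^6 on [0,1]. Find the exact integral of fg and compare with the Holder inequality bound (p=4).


Step 1: Exact integral of f*g = integral(x^10, 0, 1) = 1/11
     = 0.090909
Step 2: Holder bound with p=4, q=1.333333:
  ||f||_p = (integral x^16 dx)^(1/4) = (1/17)^(1/4) = 0.492479
  ||g||_q = (integral x^8 dx)^(1/1.333333) = (1/9)^(1/1.333333) = 0.19245
Step 3: Holder bound = ||f||_p * ||g||_q = 0.492479 * 0.19245 = 0.094778
Verification: 0.090909 <= 0.094778 (Holder holds)


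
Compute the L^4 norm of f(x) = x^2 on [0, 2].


Step 1: ||f||_4 = (integral_0^2 |x^2|^4 dx)^(1/4)
     = (integral_0^2 x^8 dx)^(1/4)
Step 2: integral_0^2 x^8 dx = [x^9/(9)] from 0 to 2 = 2^9/9
     = 512/9 = 56.888889
Step 3: ||f||_4 = (56.888889)^(1/4) = 2.746356


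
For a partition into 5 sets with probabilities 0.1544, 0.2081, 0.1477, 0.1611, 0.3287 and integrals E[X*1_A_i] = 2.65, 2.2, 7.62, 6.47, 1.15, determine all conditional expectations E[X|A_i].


For each cell A_i: E[X|A_i] = E[X*1_A_i] / P(A_i)
Step 1: E[X|A_1] = 2.65 / 0.1544 = 17.163212
Step 2: E[X|A_2] = 2.2 / 0.2081 = 10.57184
Step 3: E[X|A_3] = 7.62 / 0.1477 = 51.591063
Step 4: E[X|A_4] = 6.47 / 0.1611 = 40.16139
Step 5: E[X|A_5] = 1.15 / 0.3287 = 3.498631
Verification: E[X] = sum E[X*1_A_i] = 2.65 + 2.2 + 7.62 + 6.47 + 1.15 = 20.09
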